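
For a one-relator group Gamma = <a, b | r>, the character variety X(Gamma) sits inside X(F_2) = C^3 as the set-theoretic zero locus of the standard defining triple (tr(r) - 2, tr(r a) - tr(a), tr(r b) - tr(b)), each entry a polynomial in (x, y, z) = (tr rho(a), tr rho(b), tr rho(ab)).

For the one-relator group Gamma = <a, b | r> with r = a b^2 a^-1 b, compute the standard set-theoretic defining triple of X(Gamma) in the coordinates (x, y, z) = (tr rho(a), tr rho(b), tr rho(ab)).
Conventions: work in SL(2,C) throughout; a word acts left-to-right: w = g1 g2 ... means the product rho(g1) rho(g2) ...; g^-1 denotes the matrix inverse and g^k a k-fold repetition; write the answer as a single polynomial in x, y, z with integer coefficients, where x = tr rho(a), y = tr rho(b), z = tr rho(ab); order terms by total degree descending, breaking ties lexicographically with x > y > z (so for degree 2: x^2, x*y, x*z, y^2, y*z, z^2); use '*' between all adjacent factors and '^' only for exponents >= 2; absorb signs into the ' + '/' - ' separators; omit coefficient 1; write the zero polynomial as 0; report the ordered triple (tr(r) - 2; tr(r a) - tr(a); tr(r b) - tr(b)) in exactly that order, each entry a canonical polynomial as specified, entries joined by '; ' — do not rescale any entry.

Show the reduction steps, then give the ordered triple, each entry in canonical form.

x*y^2*z - x^2*y - y*z^2 + y - 2; x^2*y^2*z - x^3*y - x*y^3 - x*y*z^2 + y^2*z + 3*x*y - x - z; x*y^3*z - x^2*y^2 - y^2*z^2 - y + 2

apply: trace(b a b) = trace(b) trace(a b) - trace(a) = y*z - x
use: trace(b a b^2) = trace(b) trace(b a b) - trace(b a) = y^2*z - x*y - z
trace(a b a b) = trace(a b) trace(a b) - trace(1)   [split at repeated a] = z^2 - 2
apply: trace(a b a) = trace(a) trace(b a) - trace(b) = x*z - y
trace(b a b^2 a) = trace(b) trace(a b a b) - trace(a b a) = y*z^2 - x*z - y
use: trace(a b^2 a^-1 b) = trace(b a b^2) trace(a) - trace(b a b^2 a) = x*y^2*z - x^2*y - y*z^2 + y
use: trace(a^2) = trace(a) trace(a) - trace(1) = x^2 - 2
trace(a^2 b^2) = trace(b) trace(a^2 b) - trace(a^2) = x*y*z - x^2 - y^2 + 2
use: trace(b a^2 b^2) = trace(b) trace(a^2 b^2) - trace(a^2 b) = x*y^2*z - x^2*y - y^3 - x*z + 3*y
apply: trace(b a^2 b^2 a) = trace(a) trace(b^2 a b a) - trace(b^2 a b) = x*y*z^2 - x^2*z - y^2*z + z
trace(a b^2 a^-1 b a) = trace(b a^2 b^2) trace(a) - trace(b a^2 b^2 a) = x^2*y^2*z - x^3*y - x*y^3 - x*y*z^2 + y^2*z + 3*x*y - z
trace(b^2 a b^2) = trace(b) trace(b^2 a b) - trace(b^2 a) = y^3*z - x*y^2 - 2*y*z + x
trace(b^2 a b^2 a) = trace(b) trace(a b^2 a b) - trace(a b^2 a) = y^2*z^2 - 2*x*y*z + x^2 - 2
use: trace(a b^2 a^-1 b^2) = trace(b^2 a b^2) trace(a) - trace(b^2 a b^2 a) = x*y^3*z - x^2*y^2 - y^2*z^2 + 2
assemble the triple (trace(r) - 2; trace(r a) - x; trace(r b) - y)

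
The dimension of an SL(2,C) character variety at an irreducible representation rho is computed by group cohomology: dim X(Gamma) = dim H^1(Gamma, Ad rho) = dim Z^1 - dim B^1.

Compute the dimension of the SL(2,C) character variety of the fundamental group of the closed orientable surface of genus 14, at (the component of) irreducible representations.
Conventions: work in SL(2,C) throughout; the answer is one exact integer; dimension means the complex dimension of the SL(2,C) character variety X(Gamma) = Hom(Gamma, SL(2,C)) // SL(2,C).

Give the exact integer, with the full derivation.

The genus-14 surface group: 2g = 28 generators, one relator prod [a_i, b_i].
Before the relator condition, cocycle space has dim 3*28 = 84.
d_2 is surjective at irreducible rho (its cokernel H^2 is dual to H^0 = 0), so dim Z^1 = 84 - 3 = 81.
As always at irreducible rho, dim B^1 = 3.
dim H^1 = 81 - 3 = 78 = dim X.

78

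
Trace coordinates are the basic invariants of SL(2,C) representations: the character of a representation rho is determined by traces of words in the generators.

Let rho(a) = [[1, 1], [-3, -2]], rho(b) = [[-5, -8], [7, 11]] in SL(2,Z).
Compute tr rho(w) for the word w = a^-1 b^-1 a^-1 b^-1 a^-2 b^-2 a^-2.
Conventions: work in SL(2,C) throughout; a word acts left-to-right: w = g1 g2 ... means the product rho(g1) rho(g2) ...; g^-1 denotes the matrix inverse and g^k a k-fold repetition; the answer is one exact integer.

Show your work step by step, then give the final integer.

rho(a^-1) = [[-2, -1], [3, 1]]
... * rho(b^-1) = [[11, 8], [-7, -5]]  ->  [[-15, -11], [26, 19]]
... * rho(a^-1) = [[-2, -1], [3, 1]]  ->  [[-3, 4], [5, -7]]
... * rho(b^-1) = [[11, 8], [-7, -5]]  ->  [[-61, -44], [104, 75]]
... * rho(a^-1) = [[-2, -1], [3, 1]]  ->  [[-10, 17], [17, -29]]
... * rho(a^-1) = [[-2, -1], [3, 1]]  ->  [[71, 27], [-121, -46]]
... * rho(b^-1) = [[11, 8], [-7, -5]]  ->  [[592, 433], [-1009, -738]]
... * rho(b^-1) = [[11, 8], [-7, -5]]  ->  [[3481, 2571], [-5933, -4382]]
... * rho(a^-1) = [[-2, -1], [3, 1]]  ->  [[751, -910], [-1280, 1551]]
... * rho(a^-1) = [[-2, -1], [3, 1]]  ->  [[-4232, -1661], [7213, 2831]]
tr = -4232 + 2831 = -1401

-1401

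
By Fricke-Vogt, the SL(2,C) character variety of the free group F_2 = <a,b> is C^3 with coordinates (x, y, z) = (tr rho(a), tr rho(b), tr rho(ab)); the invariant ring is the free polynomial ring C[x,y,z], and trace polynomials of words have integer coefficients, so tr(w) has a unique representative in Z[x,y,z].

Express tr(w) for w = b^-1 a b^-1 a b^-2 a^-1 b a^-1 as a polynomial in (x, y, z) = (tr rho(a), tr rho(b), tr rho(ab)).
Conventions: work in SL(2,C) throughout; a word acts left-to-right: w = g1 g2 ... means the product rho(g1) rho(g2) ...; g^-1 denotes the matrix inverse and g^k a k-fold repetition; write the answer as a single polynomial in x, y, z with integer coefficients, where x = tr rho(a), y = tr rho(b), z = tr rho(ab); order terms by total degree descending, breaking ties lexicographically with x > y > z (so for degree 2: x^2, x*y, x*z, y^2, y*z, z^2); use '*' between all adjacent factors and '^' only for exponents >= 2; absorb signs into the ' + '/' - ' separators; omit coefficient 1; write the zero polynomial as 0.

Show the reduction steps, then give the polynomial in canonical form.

x^3*y^4*z - x^4*y^3 - x^2*y^5 - 3*x^2*y^3*z^2 + 2*x^3*y^2*z + 2*x*y^4*z + 3*x*y^2*z^3 + 4*x^2*y^3 - x^2*y*z^2 - y^3*z^2 - y*z^4 - 8*x*y^2*z + y^3 + 4*y*z^2 - 3*y

reduce: trace(a b^-1) = trace(a) * trace(b) - trace(a b) = x*y - z
trace(b^-1 a b^-1) = trace(a b^-1) * trace(b) - trace(a) = x*y^2 - y*z - x
so trace(a^2 b) = trace(a) * trace(b a) - trace(b) = x*z - y
reduce: trace(a^2) = trace(a) * trace(a) - trace(1) = x^2 - 2
so trace(a b^2 a) = trace(b) * trace(a^2 b) - trace(a^2) = x*y*z - x^2 - y^2 + 2
reduce: trace(a b a b) = trace(a b) * trace(a b) - trace(1) = z^2 - 2
trace(a b^2 a b) = trace(b) * trace(a b a b) - trace(a b a) = y*z^2 - x*z - y
so trace(b a b^-1 a b) = trace(a b^2 a) * trace(b) - trace(a b^2 a b) = x*y^2*z - x^2*y - y^3 - y*z^2 + x*z + 3*y
trace(b a b) = trace(b) * trace(a b) - trace(a) = y*z - x
trace(a b a b a) = trace(a) * trace(b a b a) - trace(b a b) = x*z^2 - y*z - x
reduce: trace(a b a b a b) = trace(b a) * trace(b a b a) - trace(b^-1 a^-1) = z^3 - 3*z
so trace(b a b^-1 a b a) = trace(a b a b a) * trace(b) - trace(a b a b a b) = x*y*z^2 - y^2*z - z^3 - x*y + 3*z
trace(a^-1 b a b^-1 a b) = trace(b a b^-1 a b) * trace(a) - trace(b a b^-1 a b a) = x^2*y^2*z - x^3*y - x*y^3 - 2*x*y*z^2 + x^2*z + y^2*z + z^3 + 4*x*y - 3*z
reduce: trace(a b^-1 a b^-1 a^-1 b) = trace(a^-1 b a b^-1 a) * trace(b) - trace(a^-1 b a b^-1 a b) = -x^2*y^2*z + x^3*y + x*y^3 + 2*x*y*z^2 - x^2*z - y^2*z - z^3 - 3*x*y + 3*z
trace(a^-1 b^-1 a b^-1 a b^-1) = trace(a b^-1 a b^-1 a^-1) * trace(b) - trace(a b^-1 a b^-1 a^-1 b) = x^2*y^2*z - x^3*y - 2*x*y*z^2 + x^2*z + z^3 + 2*x*y - 3*z
reduce: trace(a b^-1 a b) = trace(a b a) * trace(b) - trace(a b a b) = x*y*z - y^2 - z^2 + 2
trace(b a^3 b) = trace(a) * trace(a b^2 a) - trace(a b^2) = x^2*y*z - x^3 - x*y^2 - y*z + 3*x
trace(b a^3 b a) = trace(a) * trace(b a b a^2) - trace(b a b a) = x^2*z^2 - x*y*z - x^2 - z^2 + 2
reduce: trace(a b a^-1 b a^2) = trace(b a^3 b) * trace(a) - trace(b a^3 b a) = x^3*y*z - x^4 - x^2*y^2 - x^2*z^2 + 4*x^2 + z^2 - 2
trace(b a b^2) = trace(b) * trace(a b^2) - trace(a b) = y^2*z - x*y - z
trace(b a^2 b a b) = trace(a) * trace(b a b^2 a) - trace(b a b^2) = x*y*z^2 - x^2*z - y^2*z + z
trace(b a^2 b a b a) = trace(a) * trace(b a b a b a) - trace(b a b a b) = x*z^3 - y*z^2 - 2*x*z + y
so trace(a b a^-1 b a^2 b) = trace(b a^2 b a b) * trace(a) - trace(b a^2 b a b a) = x^2*y*z^2 - x^3*z - x*y^2*z - x*z^3 + y*z^2 + 3*x*z - y
trace(a^2 b^-1 a b a^-1 b) = trace(a b a^-1 b a^2) * trace(b) - trace(a b a^-1 b a^2 b) = x^3*y^2*z - x^4*y - x^2*y^3 - 2*x^2*y*z^2 + x^3*z + x*y^2*z + x*z^3 + 4*x^2*y - 3*x*z - y
reduce: trace(a b a^-1 b^-1 a^2 b^-1) = trace(a^2 b^-1 a b a^-1) * trace(b) - trace(a^2 b^-1 a b a^-1 b) = -x^3*y^2*z + x^4*y + x^2*y^3 + 2*x^2*y*z^2 - x^3*z - x*z^3 - 4*x^2*y - y^3 - y*z^2 + 3*x*z + 3*y
trace(a b a^-1 b^-1 a^2) = trace(a^3 b a^-1) * trace(b) - trace(a^3 b a^-1 b) = -x^3*y*z + x^4 + x^2*y^2 + x^2*z^2 + x*y*z - 4*x^2 - y^2 - z^2 + 2
so trace(a b^-2 a b a^-1 b^-1 a) = trace(a b a^-1 b^-1 a^2 b^-1) * trace(b) - trace(a b a^-1 b^-1 a^2) = -x^3*y^3*z + x^4*y^2 + x^2*y^4 + 2*x^2*y^2*z^2 - x*y*z^3 - x^4 - 5*x^2*y^2 - x^2*z^2 - y^4 - y^2*z^2 + 2*x*y*z + 4*x^2 + 4*y^2 + z^2 - 2
reduce: trace(a b a^2) = trace(a) * trace(b a^2) - trace(b a) = x^2*z - x*y - z
so trace(b a b a^2 b) = trace(b) * trace(a b a^2 b) - trace(a b a^2) = x*y*z^2 - x^2*z - y^2*z + z
so trace(a b a^2 b a^-1 b) = trace(b a b a^2 b) * trace(a) - trace(b a b a^2 b a) = x^2*y*z^2 - x^3*z - x*y^2*z - x*z^3 + y*z^2 + 3*x*z - y
trace(a b a^-1 b^-1 a b a) = trace(a b a^2 b a^-1) * trace(b) - trace(a b a^2 b a^-1 b) = -x^2*y*z^2 + x^3*z + 2*x*y^2*z + x*z^3 - x^2*y - y^3 - y*z^2 - 3*x*z + 3*y
reduce: trace(b a b a b a b) = trace(b) * trace(a b a b a b) - trace(a b a b a) = y*z^3 - x*z^2 - 2*y*z + x
trace(b a b a b a b a) = trace(a b) * trace(a b a b a b) - trace(a^-1 b^-1 a^-1 b^-1) = z^4 - 4*z^2 + 2
trace(a b a b a b a^-1 b) = trace(b a b a b a b) * trace(a) - trace(b a b a b a b a) = x*y*z^3 - x^2*z^2 - z^4 - 2*x*y*z + x^2 + 4*z^2 - 2
trace(a b a^-1 b^-1 a b a b) = trace(a b a b a b a^-1) * trace(b) - trace(a b a b a b a^-1 b) = -x*y*z^3 + x^2*z^2 + y^2*z^2 + z^4 + x*y*z - x^2 - y^2 - 4*z^2 + 2
trace(b^-1 a b a^-1 b^-1 a b a) = trace(a b a^-1 b^-1 a b a) * trace(b) - trace(a b a^-1 b^-1 a b a b) = -x^2*y^2*z^2 + x^3*y*z + 2*x*y^3*z + 2*x*y*z^3 - x^2*y^2 - x^2*z^2 - y^4 - 2*y^2*z^2 - z^4 - 4*x*y*z + x^2 + 4*y^2 + 4*z^2 - 2
reduce: trace(a b^-2 a b a^-1 b^-1 a b) = trace(b^-1 a b a^-1 b^-1 a b a) * trace(b) - trace(b^-1 a b a^-1 b^-1 a b a b) = -x^2*y^3*z^2 + x^3*y^2*z + 2*x*y^4*z + 2*x*y^2*z^3 - x^2*y^3 - y^5 - 2*y^3*z^2 - y*z^4 - x^3*z - 6*x*y^2*z - x*z^3 + 2*x^2*y + 5*y^3 + 5*y*z^2 + 3*x*z - 5*y
reduce: trace(b a^-1 b^-1 a b^-1 a b^-2 a) = trace(a b^-2 a b a^-1 b^-1 a) * trace(b) - trace(a b^-2 a b a^-1 b^-1 a b) = -x^3*y^4*z + x^4*y^3 + x^2*y^5 + 3*x^2*y^3*z^2 - x^3*y^2*z - 2*x*y^4*z - 3*x*y^2*z^3 - x^4*y - 4*x^2*y^3 - x^2*y*z^2 + y^3*z^2 + y*z^4 + x^3*z + 8*x*y^2*z + x*z^3 + 2*x^2*y - y^3 - 4*y*z^2 - 3*x*z + 3*y
trace(b^-1 a b^-1 a b^-2 a^-1 b a^-1) = trace(b a^-1 b^-1 a b^-1 a b^-2) * trace(a) - trace(b a^-1 b^-1 a b^-1 a b^-2 a) = x^3*y^4*z - x^4*y^3 - x^2*y^5 - 3*x^2*y^3*z^2 + 2*x^3*y^2*z + 2*x*y^4*z + 3*x*y^2*z^3 + 4*x^2*y^3 - x^2*y*z^2 - y^3*z^2 - y*z^4 - 8*x*y^2*z + y^3 + 4*y*z^2 - 3*y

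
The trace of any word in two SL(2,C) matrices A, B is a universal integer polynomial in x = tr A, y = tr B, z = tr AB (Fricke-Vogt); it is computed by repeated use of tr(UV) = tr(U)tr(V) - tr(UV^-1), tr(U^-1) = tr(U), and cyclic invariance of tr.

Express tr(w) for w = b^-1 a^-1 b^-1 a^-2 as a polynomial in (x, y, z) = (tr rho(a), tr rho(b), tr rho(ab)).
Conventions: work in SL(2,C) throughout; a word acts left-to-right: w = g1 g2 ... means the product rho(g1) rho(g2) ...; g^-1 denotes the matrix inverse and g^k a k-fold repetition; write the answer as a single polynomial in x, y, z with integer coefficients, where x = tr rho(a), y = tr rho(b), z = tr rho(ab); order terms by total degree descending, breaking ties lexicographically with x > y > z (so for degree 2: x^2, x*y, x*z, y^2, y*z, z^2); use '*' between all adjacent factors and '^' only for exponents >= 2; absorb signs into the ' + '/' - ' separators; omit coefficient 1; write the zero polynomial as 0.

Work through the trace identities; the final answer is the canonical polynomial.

x*z^2 - y*z - x

trace(b^-1) = trace(b) = y
trace(b^-1 a) = trace(a) * trace(b) - trace(a b)   [inverse elimination on b] = x*y - z
trace(b^-1 a^-1) = trace(b^-1) * trace(a) - trace(b^-1 a)   [inverse elimination on a] = z
trace(b^-1 a^-1 b^-1) = trace(b^-1 a^-1) * trace(b) - trace(b^-1 a^-1 b)   [inverse elimination on b] = y*z - x
trace(b^-1 a b^-1) = trace(b^-1 a) * trace(b) - trace(b^-1 a b)   [inverse elimination on b] = x*y^2 - y*z - x
trace(a^2) = trace(a) * trace(a) - trace(1)   [square of a] = x^2 - 2
trace(a^2 b) = trace(a) * trace(b a) - trace(b)   [square of a] = x*z - y
trace(a b^-1 a) = trace(a^2) * trace(b) - trace(a^2 b)   [inverse elimination on b] = x^2*y - x*z - y
trace(a b a b) = trace(b a) * trace(b a) - trace(1)   [split at a repeated b] = z^2 - 2
trace(a b^-1 a b) = trace(a b a) * trace(b) - trace(a b a b)   [inverse elimination on b] = x*y*z - y^2 - z^2 + 2
trace(b^-1 a b^-1 a) = trace(a b^-1 a) * trace(b) - trace(a b^-1 a b)   [inverse elimination on b] = x^2*y^2 - 2*x*y*z + z^2 - 2
trace(b^-1 a^-1 b^-1 a) = trace(b^-1 a b^-1) * trace(a) - trace(b^-1 a b^-1 a)   [inverse elimination on a] = x*y*z - x^2 - z^2 + 2
trace(b^-1 a^-1 b^-1 a^-1) = trace(b^-1 a^-1 b^-1) * trace(a) - trace(b^-1 a^-1 b^-1 a)   [inverse elimination on a] = z^2 - 2
trace(b^-1 a^-1 b^-1 a^-2) = trace(b^-1 a^-1 b^-1 a^-1) * trace(a) - trace(b^-1 a^-1 b^-1)   [inverse elimination on a] = x*z^2 - y*z - x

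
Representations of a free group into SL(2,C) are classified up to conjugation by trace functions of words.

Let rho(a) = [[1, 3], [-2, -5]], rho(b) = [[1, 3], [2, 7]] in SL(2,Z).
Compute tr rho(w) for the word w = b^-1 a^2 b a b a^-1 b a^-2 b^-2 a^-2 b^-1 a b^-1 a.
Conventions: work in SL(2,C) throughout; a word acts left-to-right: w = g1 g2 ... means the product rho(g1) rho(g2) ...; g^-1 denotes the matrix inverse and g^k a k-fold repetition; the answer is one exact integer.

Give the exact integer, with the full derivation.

rho(b^-1) = [[7, -3], [-2, 1]]
... * rho(a) = [[1, 3], [-2, -5]]  ->  [[13, 36], [-4, -11]]
... * rho(a) = [[1, 3], [-2, -5]]  ->  [[-59, -141], [18, 43]]
... * rho(b) = [[1, 3], [2, 7]]  ->  [[-341, -1164], [104, 355]]
... * rho(a) = [[1, 3], [-2, -5]]  ->  [[1987, 4797], [-606, -1463]]
... * rho(b) = [[1, 3], [2, 7]]  ->  [[11581, 39540], [-3532, -12059]]
... * rho(a^-1) = [[-5, -3], [2, 1]]  ->  [[21175, 4797], [-6458, -1463]]
... * rho(b) = [[1, 3], [2, 7]]  ->  [[30769, 97104], [-9384, -29615]]
... * rho(a^-1) = [[-5, -3], [2, 1]]  ->  [[40363, 4797], [-12310, -1463]]
... * rho(a^-1) = [[-5, -3], [2, 1]]  ->  [[-192221, -116292], [58624, 35467]]
... * rho(b^-1) = [[7, -3], [-2, 1]]  ->  [[-1112963, 460371], [339434, -140405]]
... * rho(b^-1) = [[7, -3], [-2, 1]]  ->  [[-8711483, 3799260], [2656848, -1158707]]
... * rho(a^-1) = [[-5, -3], [2, 1]]  ->  [[51155935, 29933709], [-15601654, -9129251]]
... * rho(a^-1) = [[-5, -3], [2, 1]]  ->  [[-195912257, -123534096], [59749768, 37675711]]
... * rho(b^-1) = [[7, -3], [-2, 1]]  ->  [[-1124317607, 464202675], [342896954, -141573593]]
... * rho(a) = [[1, 3], [-2, -5]]  ->  [[-2052722957, -5693966196], [626044140, 1736558827]]
... * rho(b^-1) = [[7, -3], [-2, 1]]  ->  [[-2981128307, 464202675], [909191326, -141573593]]
... * rho(a) = [[1, 3], [-2, -5]]  ->  [[-3909533657, -11264398296], [1192338512, 3435441943]]
tr = -3909533657 + 3435441943 = -474091714

-474091714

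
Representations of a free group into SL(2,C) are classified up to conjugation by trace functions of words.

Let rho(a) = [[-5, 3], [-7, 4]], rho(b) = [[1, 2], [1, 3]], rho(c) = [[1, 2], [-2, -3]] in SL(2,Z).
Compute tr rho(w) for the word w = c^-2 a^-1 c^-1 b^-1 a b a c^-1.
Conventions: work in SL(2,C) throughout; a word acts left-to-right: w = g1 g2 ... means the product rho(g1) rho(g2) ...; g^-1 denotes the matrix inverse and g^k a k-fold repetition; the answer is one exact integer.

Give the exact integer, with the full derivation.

183

rho(c^-1) = [[-3, -2], [2, 1]]
... * rho(c^-1) = [[-3, -2], [2, 1]]  ->  [[5, 4], [-4, -3]]
... * rho(a^-1) = [[4, -3], [7, -5]]  ->  [[48, -35], [-37, 27]]
... * rho(c^-1) = [[-3, -2], [2, 1]]  ->  [[-214, -131], [165, 101]]
... * rho(b^-1) = [[3, -2], [-1, 1]]  ->  [[-511, 297], [394, -229]]
... * rho(a) = [[-5, 3], [-7, 4]]  ->  [[476, -345], [-367, 266]]
... * rho(b) = [[1, 2], [1, 3]]  ->  [[131, -83], [-101, 64]]
... * rho(a) = [[-5, 3], [-7, 4]]  ->  [[-74, 61], [57, -47]]
... * rho(c^-1) = [[-3, -2], [2, 1]]  ->  [[344, 209], [-265, -161]]
tr = 344 + -161 = 183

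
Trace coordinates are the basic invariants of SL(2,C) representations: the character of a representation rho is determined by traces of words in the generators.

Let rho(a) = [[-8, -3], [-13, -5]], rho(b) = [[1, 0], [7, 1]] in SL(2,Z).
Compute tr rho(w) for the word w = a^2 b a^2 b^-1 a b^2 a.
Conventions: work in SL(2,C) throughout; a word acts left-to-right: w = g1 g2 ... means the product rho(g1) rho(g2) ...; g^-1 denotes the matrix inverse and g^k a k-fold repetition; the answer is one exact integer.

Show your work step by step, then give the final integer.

rho(a) = [[-8, -3], [-13, -5]]
... * rho(a) = [[-8, -3], [-13, -5]]  ->  [[103, 39], [169, 64]]
... * rho(b) = [[1, 0], [7, 1]]  ->  [[376, 39], [617, 64]]
... * rho(a) = [[-8, -3], [-13, -5]]  ->  [[-3515, -1323], [-5768, -2171]]
... * rho(a) = [[-8, -3], [-13, -5]]  ->  [[45319, 17160], [74367, 28159]]
... * rho(b^-1) = [[1, 0], [-7, 1]]  ->  [[-74801, 17160], [-122746, 28159]]
... * rho(a) = [[-8, -3], [-13, -5]]  ->  [[375328, 138603], [615901, 227443]]
... * rho(b) = [[1, 0], [7, 1]]  ->  [[1345549, 138603], [2208002, 227443]]
... * rho(b) = [[1, 0], [7, 1]]  ->  [[2315770, 138603], [3800103, 227443]]
... * rho(a) = [[-8, -3], [-13, -5]]  ->  [[-20327999, -7640325], [-33357583, -12537524]]
tr = -20327999 + -12537524 = -32865523

-32865523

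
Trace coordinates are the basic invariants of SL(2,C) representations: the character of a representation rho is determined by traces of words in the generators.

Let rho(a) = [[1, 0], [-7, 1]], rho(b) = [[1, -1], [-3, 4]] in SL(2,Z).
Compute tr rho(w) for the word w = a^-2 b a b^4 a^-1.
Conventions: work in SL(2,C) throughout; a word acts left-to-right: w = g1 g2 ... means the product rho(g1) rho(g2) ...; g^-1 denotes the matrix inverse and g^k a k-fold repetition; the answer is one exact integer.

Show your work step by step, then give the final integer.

-22094

rho(a^-1) = [[1, 0], [7, 1]]
... * rho(a^-1) = [[1, 0], [7, 1]]  ->  [[1, 0], [14, 1]]
... * rho(b) = [[1, -1], [-3, 4]]  ->  [[1, -1], [11, -10]]
... * rho(a) = [[1, 0], [-7, 1]]  ->  [[8, -1], [81, -10]]
... * rho(b) = [[1, -1], [-3, 4]]  ->  [[11, -12], [111, -121]]
... * rho(b) = [[1, -1], [-3, 4]]  ->  [[47, -59], [474, -595]]
... * rho(b) = [[1, -1], [-3, 4]]  ->  [[224, -283], [2259, -2854]]
... * rho(b) = [[1, -1], [-3, 4]]  ->  [[1073, -1356], [10821, -13675]]
... * rho(a^-1) = [[1, 0], [7, 1]]  ->  [[-8419, -1356], [-84904, -13675]]
tr = -8419 + -13675 = -22094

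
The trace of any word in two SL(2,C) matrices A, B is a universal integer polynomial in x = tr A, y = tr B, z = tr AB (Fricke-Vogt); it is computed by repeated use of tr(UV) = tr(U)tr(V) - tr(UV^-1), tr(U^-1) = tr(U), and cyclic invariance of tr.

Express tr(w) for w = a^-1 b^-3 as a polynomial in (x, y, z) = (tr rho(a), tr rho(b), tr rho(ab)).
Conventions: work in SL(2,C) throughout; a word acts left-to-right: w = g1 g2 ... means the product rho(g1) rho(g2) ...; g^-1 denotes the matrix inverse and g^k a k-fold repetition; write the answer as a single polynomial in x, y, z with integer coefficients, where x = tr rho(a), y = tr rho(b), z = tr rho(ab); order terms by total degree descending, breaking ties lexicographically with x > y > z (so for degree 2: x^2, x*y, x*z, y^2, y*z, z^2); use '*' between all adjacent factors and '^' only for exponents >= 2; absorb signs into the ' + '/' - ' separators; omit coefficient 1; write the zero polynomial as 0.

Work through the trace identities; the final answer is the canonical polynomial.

trace(b^-1) = trace(b) = y
and trace(b^-1 a) = trace(a)*trace(b) - trace(a b) = x*y - z
next, trace(a^-1 b^-1) = trace(b^-1)*trace(a) - trace(b^-1 a) = z
and trace(a^-1 b^-2) = trace(a^-1 b^-1)*trace(b) - trace(a^-1) = y*z - x
and trace(a^-1 b^-3) = trace(a^-1 b^-2)*trace(b) - trace(a^-1 b^-1) = y^2*z - x*y - z

y^2*z - x*y - z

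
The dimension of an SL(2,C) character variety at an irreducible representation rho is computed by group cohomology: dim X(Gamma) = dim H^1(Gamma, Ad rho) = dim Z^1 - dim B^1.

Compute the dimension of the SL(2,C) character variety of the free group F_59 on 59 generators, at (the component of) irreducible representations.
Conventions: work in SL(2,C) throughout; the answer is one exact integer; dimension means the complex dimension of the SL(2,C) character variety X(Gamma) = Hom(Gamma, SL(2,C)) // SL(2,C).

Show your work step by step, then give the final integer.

The free group F_59: 59 generators, no relators.
A cocycle picks one sl_2 vector per generator freely, giving dim Z^1 = 3*59 = 177.
dim B^1 = 3: the coboundary map is injective because an irreducible image has centralizer 0 in sl_2.
dim X = dim H^1 = dim Z^1 - dim B^1 = 177 - 3 = 174.

174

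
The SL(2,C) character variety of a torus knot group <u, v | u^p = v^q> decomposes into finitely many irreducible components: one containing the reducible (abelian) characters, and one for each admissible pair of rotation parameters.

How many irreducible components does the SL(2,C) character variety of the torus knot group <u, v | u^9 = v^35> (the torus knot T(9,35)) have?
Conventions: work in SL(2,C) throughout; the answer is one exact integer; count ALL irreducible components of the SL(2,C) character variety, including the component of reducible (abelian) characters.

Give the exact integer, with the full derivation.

137

In the torus knot group T(9,35), u^9 = v^35 is central, so an irreducible representation sends it to +I or -I (Schur).
So on each irreducible component the traces are pinned: tr(u) = 2*cos(pi*alpha/9) with 1 <= alpha <= 8, tr(v) = 2*cos(pi*beta/35) with 1 <= beta <= 34.
u^9 = (-1)^alpha I and v^35 = (-1)^beta I must agree, so alpha and beta have equal parity.
Enumerate parity-matched pairs: 4*17 odd-odd plus 4*17 even-even gives 136.
components with irreducible characters: 136; plus the single component of reducible (abelian) characters: total 137.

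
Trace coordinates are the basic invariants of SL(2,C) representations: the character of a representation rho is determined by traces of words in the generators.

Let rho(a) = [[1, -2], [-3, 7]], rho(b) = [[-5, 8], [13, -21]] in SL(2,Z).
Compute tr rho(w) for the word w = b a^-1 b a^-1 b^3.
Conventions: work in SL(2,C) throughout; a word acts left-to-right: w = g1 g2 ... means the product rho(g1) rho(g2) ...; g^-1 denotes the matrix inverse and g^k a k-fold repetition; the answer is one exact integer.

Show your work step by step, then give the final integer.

rho(b) = [[-5, 8], [13, -21]]
... * rho(a^-1) = [[7, 2], [3, 1]]  ->  [[-11, -2], [28, 5]]
... * rho(b) = [[-5, 8], [13, -21]]  ->  [[29, -46], [-75, 119]]
... * rho(a^-1) = [[7, 2], [3, 1]]  ->  [[65, 12], [-168, -31]]
... * rho(b) = [[-5, 8], [13, -21]]  ->  [[-169, 268], [437, -693]]
... * rho(b) = [[-5, 8], [13, -21]]  ->  [[4329, -6980], [-11194, 18049]]
... * rho(b) = [[-5, 8], [13, -21]]  ->  [[-112385, 181212], [290607, -468581]]
tr = -112385 + -468581 = -580966

-580966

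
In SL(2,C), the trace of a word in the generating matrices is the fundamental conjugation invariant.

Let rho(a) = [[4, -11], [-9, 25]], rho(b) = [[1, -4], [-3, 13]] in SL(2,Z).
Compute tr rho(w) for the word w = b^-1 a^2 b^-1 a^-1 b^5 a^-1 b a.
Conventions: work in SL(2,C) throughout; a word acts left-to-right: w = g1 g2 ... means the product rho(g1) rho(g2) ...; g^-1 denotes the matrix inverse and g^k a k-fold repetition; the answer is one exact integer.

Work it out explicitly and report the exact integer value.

rho(b^-1) = [[13, 4], [3, 1]]
... * rho(a) = [[4, -11], [-9, 25]]  ->  [[16, -43], [3, -8]]
... * rho(a) = [[4, -11], [-9, 25]]  ->  [[451, -1251], [84, -233]]
... * rho(b^-1) = [[13, 4], [3, 1]]  ->  [[2110, 553], [393, 103]]
... * rho(a^-1) = [[25, 11], [9, 4]]  ->  [[57727, 25422], [10752, 4735]]
... * rho(b) = [[1, -4], [-3, 13]]  ->  [[-18539, 99578], [-3453, 18547]]
... * rho(b) = [[1, -4], [-3, 13]]  ->  [[-317273, 1368670], [-59094, 254923]]
... * rho(b) = [[1, -4], [-3, 13]]  ->  [[-4423283, 19061802], [-823863, 3550375]]
... * rho(b) = [[1, -4], [-3, 13]]  ->  [[-61608689, 265496558], [-11474988, 49450327]]
... * rho(b) = [[1, -4], [-3, 13]]  ->  [[-858098363, 3697890010], [-159825969, 688754203]]
... * rho(a^-1) = [[25, 11], [9, 4]]  ->  [[11828551015, 5352478047], [2203138602, 996931153]]
... * rho(b) = [[1, -4], [-3, 13]]  ->  [[-4228883126, 22268010551], [-787654857, 4147550581]]
... * rho(a) = [[4, -11], [-9, 25]]  ->  [[-217327627463, 603217978161], [-40478574657, 112352967952]]
tr = -217327627463 + 112352967952 = -104974659511

-104974659511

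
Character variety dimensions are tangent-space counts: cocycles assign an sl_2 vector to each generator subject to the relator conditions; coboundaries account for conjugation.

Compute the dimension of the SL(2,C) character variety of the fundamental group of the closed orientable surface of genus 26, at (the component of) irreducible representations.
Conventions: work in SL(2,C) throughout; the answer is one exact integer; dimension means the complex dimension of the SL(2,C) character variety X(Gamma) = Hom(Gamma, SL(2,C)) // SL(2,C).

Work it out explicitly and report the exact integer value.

Gamma = pi_1(Sigma_26) = < a_1, b_1, ..., a_26, b_26 | prod [a_i, b_i] > has 2g = 52 generators and 1 relator.
Unconstrained cocycle data is one sl_2 vector per generator (156 dimensions), cut by the relator condition d_2(z) = 0.
At an irreducible rho, H^2 = coker(d_2) vanishes (Poincare duality: H^2 is dual to H^0 = invariants = 0), so d_2 is surjective onto sl_2 and dim Z^1 = 156 - 3 = 153.
Coboundaries contribute dim B^1 = 3 (injective at irreducible rho).
Hence dim X = 153 - 3 = 150.

150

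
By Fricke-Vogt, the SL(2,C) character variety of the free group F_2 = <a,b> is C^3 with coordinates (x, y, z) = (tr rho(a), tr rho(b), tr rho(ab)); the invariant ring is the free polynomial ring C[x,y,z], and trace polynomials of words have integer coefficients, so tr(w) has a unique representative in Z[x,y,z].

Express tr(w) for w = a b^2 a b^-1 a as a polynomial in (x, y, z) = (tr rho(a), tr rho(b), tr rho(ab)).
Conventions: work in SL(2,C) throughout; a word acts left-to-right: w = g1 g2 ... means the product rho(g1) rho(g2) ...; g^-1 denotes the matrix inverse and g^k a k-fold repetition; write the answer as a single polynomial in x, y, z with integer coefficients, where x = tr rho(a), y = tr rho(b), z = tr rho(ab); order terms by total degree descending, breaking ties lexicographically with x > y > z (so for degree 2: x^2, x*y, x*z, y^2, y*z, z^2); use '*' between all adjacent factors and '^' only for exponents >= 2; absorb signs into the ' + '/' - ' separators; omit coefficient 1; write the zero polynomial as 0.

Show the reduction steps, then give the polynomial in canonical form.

trace(b a^2) = trace(a) * trace(b a) - trace(b) = x*z - y
and trace(a^3 b) = trace(a) * trace(b a^2) - trace(b a) = x^2*z - x*y - z
trace(a^2) = trace(a) * trace(a) - trace(1) = x^2 - 2
and trace(a^3) = trace(a) * trace(a^2) - trace(a) = x^3 - 3*x
next, trace(a^2 b^2 a) = trace(b) * trace(a^3 b) - trace(a^3) = x^2*y*z - x^3 - x*y^2 - y*z + 3*x
trace(b a b a) = trace(b a) * trace(b a) - trace(1) = z^2 - 2
trace(b a b) = trace(b) * trace(a b) - trace(a) = y*z - x
trace(a b a^2 b) = trace(a) * trace(b a b a) - trace(b a b) = x*z^2 - y*z - x
trace(a^2 b^2 a b) = trace(b) * trace(a b a^2 b) - trace(a b a^2) = x*y*z^2 - x^2*z - y^2*z + z
trace(a b^2 a b^-1 a) = trace(a^2 b^2 a) * trace(b) - trace(a^2 b^2 a b) = x^2*y^2*z - x^3*y - x*y^3 - x*y*z^2 + x^2*z + 3*x*y - z

x^2*y^2*z - x^3*y - x*y^3 - x*y*z^2 + x^2*z + 3*x*y - z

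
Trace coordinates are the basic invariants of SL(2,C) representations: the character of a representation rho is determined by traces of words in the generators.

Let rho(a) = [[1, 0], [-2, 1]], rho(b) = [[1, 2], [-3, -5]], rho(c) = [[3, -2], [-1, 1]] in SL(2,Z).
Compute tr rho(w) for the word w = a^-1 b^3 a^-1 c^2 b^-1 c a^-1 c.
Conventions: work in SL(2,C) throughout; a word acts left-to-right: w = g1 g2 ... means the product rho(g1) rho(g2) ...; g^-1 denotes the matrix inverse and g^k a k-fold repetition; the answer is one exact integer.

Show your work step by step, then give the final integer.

rho(a^-1) = [[1, 0], [2, 1]]
... * rho(b) = [[1, 2], [-3, -5]]  ->  [[1, 2], [-1, -1]]
... * rho(b) = [[1, 2], [-3, -5]]  ->  [[-5, -8], [2, 3]]
... * rho(b) = [[1, 2], [-3, -5]]  ->  [[19, 30], [-7, -11]]
... * rho(a^-1) = [[1, 0], [2, 1]]  ->  [[79, 30], [-29, -11]]
... * rho(c) = [[3, -2], [-1, 1]]  ->  [[207, -128], [-76, 47]]
... * rho(c) = [[3, -2], [-1, 1]]  ->  [[749, -542], [-275, 199]]
... * rho(b^-1) = [[-5, -2], [3, 1]]  ->  [[-5371, -2040], [1972, 749]]
... * rho(c) = [[3, -2], [-1, 1]]  ->  [[-14073, 8702], [5167, -3195]]
... * rho(a^-1) = [[1, 0], [2, 1]]  ->  [[3331, 8702], [-1223, -3195]]
... * rho(c) = [[3, -2], [-1, 1]]  ->  [[1291, 2040], [-474, -749]]
tr = 1291 + -749 = 542

542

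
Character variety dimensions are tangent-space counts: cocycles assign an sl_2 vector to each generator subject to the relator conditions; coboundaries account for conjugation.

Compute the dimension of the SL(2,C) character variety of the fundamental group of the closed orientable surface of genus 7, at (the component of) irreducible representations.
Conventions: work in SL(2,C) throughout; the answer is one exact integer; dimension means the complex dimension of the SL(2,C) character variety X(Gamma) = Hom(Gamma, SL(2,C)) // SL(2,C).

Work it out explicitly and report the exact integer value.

Gamma = pi_1(Sigma_7) = < a_1, b_1, ..., a_7, b_7 | prod [a_i, b_i] > has 2g = 14 generators and 1 relator.
Before the relator condition, cocycle space has dim 3*14 = 42.
d_2 is surjective at irreducible rho (its cokernel H^2 is dual to H^0 = 0), so dim Z^1 = 42 - 3 = 39.
dim B^1 = 3 (coboundaries, injective at irreducible rho).
Hence dim X = 39 - 3 = 36.

36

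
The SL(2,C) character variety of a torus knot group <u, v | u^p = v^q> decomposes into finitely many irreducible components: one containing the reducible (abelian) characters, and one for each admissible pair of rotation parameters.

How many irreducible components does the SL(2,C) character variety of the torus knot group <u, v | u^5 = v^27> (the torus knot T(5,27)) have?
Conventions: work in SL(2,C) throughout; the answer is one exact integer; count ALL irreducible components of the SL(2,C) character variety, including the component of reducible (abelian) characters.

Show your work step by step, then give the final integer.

In the torus knot group T(5,27), u^5 = v^27 is central, so an irreducible representation sends it to +I or -I (Schur).
So on each irreducible component the traces are pinned: tr(u) = 2*cos(pi*alpha/5) with 1 <= alpha <= 4, tr(v) = 2*cos(pi*beta/27) with 1 <= beta <= 26.
The two central values (-1)^alpha I and (-1)^beta I must be the same matrix, so alpha and beta share a parity.
Counting: 2 odd alphas x 13 odd betas + 2 even alphas x 13 even betas = 26 + 26 = 52.
Total: 52 irreducible-character components + 1 reducible (abelian) component = 53.

53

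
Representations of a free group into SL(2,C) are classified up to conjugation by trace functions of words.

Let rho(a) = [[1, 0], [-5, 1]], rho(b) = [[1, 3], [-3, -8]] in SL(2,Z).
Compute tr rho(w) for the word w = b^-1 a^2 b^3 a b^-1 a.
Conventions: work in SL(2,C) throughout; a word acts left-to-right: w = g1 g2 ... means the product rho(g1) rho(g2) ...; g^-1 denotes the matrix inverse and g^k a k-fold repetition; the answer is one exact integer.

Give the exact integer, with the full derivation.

-168142

rho(b^-1) = [[-8, -3], [3, 1]]
... * rho(a) = [[1, 0], [-5, 1]]  ->  [[7, -3], [-2, 1]]
... * rho(a) = [[1, 0], [-5, 1]]  ->  [[22, -3], [-7, 1]]
... * rho(b) = [[1, 3], [-3, -8]]  ->  [[31, 90], [-10, -29]]
... * rho(b) = [[1, 3], [-3, -8]]  ->  [[-239, -627], [77, 202]]
... * rho(b) = [[1, 3], [-3, -8]]  ->  [[1642, 4299], [-529, -1385]]
... * rho(a) = [[1, 0], [-5, 1]]  ->  [[-19853, 4299], [6396, -1385]]
... * rho(b^-1) = [[-8, -3], [3, 1]]  ->  [[171721, 63858], [-55323, -20573]]
... * rho(a) = [[1, 0], [-5, 1]]  ->  [[-147569, 63858], [47542, -20573]]
tr = -147569 + -20573 = -168142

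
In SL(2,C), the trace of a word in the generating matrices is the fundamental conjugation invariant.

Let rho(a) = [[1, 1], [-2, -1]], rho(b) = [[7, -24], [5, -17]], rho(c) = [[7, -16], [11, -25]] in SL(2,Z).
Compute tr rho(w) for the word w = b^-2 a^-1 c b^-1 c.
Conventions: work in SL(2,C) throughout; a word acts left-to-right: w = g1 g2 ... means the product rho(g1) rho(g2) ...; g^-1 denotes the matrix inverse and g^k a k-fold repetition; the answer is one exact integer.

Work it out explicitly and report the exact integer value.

rho(b^-1) = [[-17, 24], [-5, 7]]
... * rho(b^-1) = [[-17, 24], [-5, 7]]  ->  [[169, -240], [50, -71]]
... * rho(a^-1) = [[-1, -1], [2, 1]]  ->  [[-649, -409], [-192, -121]]
... * rho(c) = [[7, -16], [11, -25]]  ->  [[-9042, 20609], [-2675, 6097]]
... * rho(b^-1) = [[-17, 24], [-5, 7]]  ->  [[50669, -72745], [14990, -21521]]
... * rho(c) = [[7, -16], [11, -25]]  ->  [[-445512, 1007921], [-131801, 298185]]
tr = -445512 + 298185 = -147327

-147327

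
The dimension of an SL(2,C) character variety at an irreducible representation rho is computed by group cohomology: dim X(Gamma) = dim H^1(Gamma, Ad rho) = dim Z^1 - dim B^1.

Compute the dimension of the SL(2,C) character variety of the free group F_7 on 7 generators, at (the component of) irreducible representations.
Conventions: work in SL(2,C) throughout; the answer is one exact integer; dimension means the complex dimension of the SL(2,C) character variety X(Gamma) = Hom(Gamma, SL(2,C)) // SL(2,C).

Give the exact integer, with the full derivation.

Gamma = F_7 has 7 generators and no relators.
So Z^1 = (sl_2)^7 in full: dim Z^1 = 21.
Irreducibility makes the coboundary map sl_2 -> Z^1 injective (trivial centralizer), so dim B^1 = 3.
Therefore dim X = 21 - 3 = 18.

18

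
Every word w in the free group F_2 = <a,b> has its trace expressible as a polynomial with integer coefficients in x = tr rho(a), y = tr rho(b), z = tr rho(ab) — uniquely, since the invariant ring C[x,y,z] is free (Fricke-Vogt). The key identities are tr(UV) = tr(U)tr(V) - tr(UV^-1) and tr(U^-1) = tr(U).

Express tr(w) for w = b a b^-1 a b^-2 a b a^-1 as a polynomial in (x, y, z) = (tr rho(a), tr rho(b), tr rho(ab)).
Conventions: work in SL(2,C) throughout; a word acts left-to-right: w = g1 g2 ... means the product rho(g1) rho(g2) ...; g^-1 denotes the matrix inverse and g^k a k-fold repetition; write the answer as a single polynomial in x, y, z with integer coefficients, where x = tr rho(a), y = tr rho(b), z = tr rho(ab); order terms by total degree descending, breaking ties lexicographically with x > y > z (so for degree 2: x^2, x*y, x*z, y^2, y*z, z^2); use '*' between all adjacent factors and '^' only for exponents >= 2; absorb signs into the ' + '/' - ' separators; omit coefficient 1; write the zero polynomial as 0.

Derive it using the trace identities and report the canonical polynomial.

tr(a^2 b) = tr(a) tr(b a) - tr(b) = x*z - y
use: tr(a^2) = tr(a) tr(a) - tr(1) = x^2 - 2
use: tr(a b^2 a) = tr(b) tr(a^2 b) - tr(a^2) = x*y*z - x^2 - y^2 + 2
use: tr(a b^2) = tr(b) tr(a b) - tr(a) = y*z - x
use: tr(a b^2 a^2) = tr(a) tr(a b^2 a) - tr(a b^2) = x^2*y*z - x^3 - x*y^2 - y*z + 3*x
tr(a b a b) = tr(b a) tr(b a) - tr(1)   [split at repeated b] = z^2 - 2
use: tr(b a b^2 a) = tr(b) tr(a b a b) - tr(a b a) = y*z^2 - x*z - y
tr(b a b^2) = tr(b) tr(b a b) - tr(b a) = y^2*z - x*y - z
tr(a b^2 a^2 b) = tr(a) tr(b a b^2 a) - tr(b a b^2) = x*y*z^2 - x^2*z - y^2*z + z
use: tr(b a^2 b^-1 a b) = tr(a b^2 a^2) tr(b) - tr(a b^2 a^2 b) = x^2*y^2*z - x^3*y - x*y^3 - x*y*z^2 + x^2*z + 3*x*y - z
use: tr(a b a b a) = tr(a) tr(b a b a) - tr(b a b) = x*z^2 - y*z - x
tr(a b a b a^2) = tr(a) tr(a b a b a) - tr(a b a b) = x^2*z^2 - x*y*z - x^2 - z^2 + 2
tr(b a b a b a) = tr(b a) tr(b a b a) - tr(b^-1 a^-1)   [split at repeated b] = z^3 - 3*z
use: tr(a b a b a^2 b) = tr(a) tr(b a b a b a) - tr(b a b a b) = x*z^3 - y*z^2 - 2*x*z + y
tr(b a^2 b^-1 a b a) = tr(a b a b a^2) tr(b) - tr(a b a b a^2 b) = x^2*y*z^2 - x*y^2*z - x*z^3 - x^2*y + 2*x*z + y
tr(a b^-1 a b a^-1 b a) = tr(b a^2 b^-1 a b) tr(a) - tr(b a^2 b^-1 a b a) = x^3*y^2*z - x^4*y - x^2*y^3 - 2*x^2*y*z^2 + x^3*z + x*y^2*z + x*z^3 + 4*x^2*y - 3*x*z - y
apply: tr(b a b a^2 b) = tr(a) tr(b^2 a b a) - tr(b^2 a b) = x*y*z^2 - x^2*z - y^2*z + z
tr(a b a^-1 b a b a) = tr(b a b a^2 b) tr(a) - tr(b a b a^2 b a) = x^2*y*z^2 - x^3*z - x*y^2*z - x*z^3 + y*z^2 + 3*x*z - y
apply: tr(b a b a b a b) = tr(b) tr(a b a b a b) - tr(a b a b a) = y*z^3 - x*z^2 - 2*y*z + x
use: tr(b a b a b a b a) = tr(b a b a b a) tr(b a) - tr(a b a b)   [split at repeated b] = z^4 - 4*z^2 + 2
use: tr(a b a^-1 b a b a b) = tr(b a b a b a b) tr(a) - tr(b a b a b a b a) = x*y*z^3 - x^2*z^2 - z^4 - 2*x*y*z + x^2 + 4*z^2 - 2
apply: tr(a b^-1 a b a^-1 b a b) = tr(a b a^-1 b a b a) tr(b) - tr(a b a^-1 b a b a b) = x^2*y^2*z^2 - x^3*y*z - x*y^3*z - 2*x*y*z^3 + x^2*z^2 + y^2*z^2 + z^4 + 5*x*y*z - x^2 - y^2 - 4*z^2 + 2
tr(a b a^-1 b a b^-1 a b^-1) = tr(a b^-1 a b a^-1 b a) tr(b) - tr(a b^-1 a b a^-1 b a b) = x^3*y^3*z - x^4*y^2 - x^2*y^4 - 3*x^2*y^2*z^2 + 2*x^3*y*z + 2*x*y^3*z + 3*x*y*z^3 + 4*x^2*y^2 - x^2*z^2 - y^2*z^2 - z^4 - 8*x*y*z + x^2 + 4*z^2 - 2
use: tr(a^2 b a^-1 b a) = tr(b a^3 b) tr(a) - tr(b a^3 b a) = x^3*y*z - x^4 - x^2*y^2 - x^2*z^2 + 4*x^2 + z^2 - 2
apply: tr(a b a^-1 b a b^-1 a) = tr(a^2 b a^-1 b a) tr(b) - tr(a^2 b a^-1 b a b) = x^3*y^2*z - x^4*y - x^2*y^3 - 2*x^2*y*z^2 + x^3*z + x*y^2*z + x*z^3 + 4*x^2*y - 3*x*z - y
apply: tr(b a b^-1 a b^-2 a b a^-1) = tr(a b a^-1 b a b^-1 a b^-1) tr(b) - tr(a b a^-1 b a b^-1 a) = x^3*y^4*z - x^4*y^3 - x^2*y^5 - 3*x^2*y^3*z^2 + x^3*y^2*z + 2*x*y^4*z + 3*x*y^2*z^3 + x^4*y + 5*x^2*y^3 + x^2*y*z^2 - y^3*z^2 - y*z^4 - x^3*z - 9*x*y^2*z - x*z^3 - 3*x^2*y + 4*y*z^2 + 3*x*z - y

x^3*y^4*z - x^4*y^3 - x^2*y^5 - 3*x^2*y^3*z^2 + x^3*y^2*z + 2*x*y^4*z + 3*x*y^2*z^3 + x^4*y + 5*x^2*y^3 + x^2*y*z^2 - y^3*z^2 - y*z^4 - x^3*z - 9*x*y^2*z - x*z^3 - 3*x^2*y + 4*y*z^2 + 3*x*z - y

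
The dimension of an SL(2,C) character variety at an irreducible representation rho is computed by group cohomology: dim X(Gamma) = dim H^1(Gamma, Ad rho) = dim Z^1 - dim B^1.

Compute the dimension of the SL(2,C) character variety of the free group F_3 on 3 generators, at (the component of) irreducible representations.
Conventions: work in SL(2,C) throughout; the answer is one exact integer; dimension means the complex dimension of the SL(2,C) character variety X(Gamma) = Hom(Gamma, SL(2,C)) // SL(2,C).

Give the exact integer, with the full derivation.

Here Gamma is free of rank 3 — no relator constrains a cocycle.
So Z^1 = (sl_2)^3 in full: dim Z^1 = 9.
dim B^1 = 3: the coboundary map is injective because an irreducible image has centralizer 0 in sl_2.
Therefore dim X = 9 - 3 = 6.

6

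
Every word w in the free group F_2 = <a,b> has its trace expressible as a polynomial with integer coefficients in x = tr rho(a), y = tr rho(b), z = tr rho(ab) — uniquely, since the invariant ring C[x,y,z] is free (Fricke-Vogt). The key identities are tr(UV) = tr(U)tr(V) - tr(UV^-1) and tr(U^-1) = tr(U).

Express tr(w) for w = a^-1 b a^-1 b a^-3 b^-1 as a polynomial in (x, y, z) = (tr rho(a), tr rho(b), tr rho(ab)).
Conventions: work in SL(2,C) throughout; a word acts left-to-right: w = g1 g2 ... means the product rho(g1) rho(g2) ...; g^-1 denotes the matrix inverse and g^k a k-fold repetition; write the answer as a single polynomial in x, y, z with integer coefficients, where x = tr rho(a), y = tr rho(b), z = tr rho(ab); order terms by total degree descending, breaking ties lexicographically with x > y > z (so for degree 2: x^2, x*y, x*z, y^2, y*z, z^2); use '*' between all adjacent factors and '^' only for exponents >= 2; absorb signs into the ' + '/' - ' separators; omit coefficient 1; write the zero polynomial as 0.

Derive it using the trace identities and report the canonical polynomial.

x^4*y^2*z - x^3*y^3 - 2*x^3*y*z^2 + x^2*z^3 + x^3*y + x*y^3 + 2*x*y*z^2 - 2*x^2*z - y^2*z - z^3 - x*y + 3*z

reduce: tr(b^2) = tr(b) * tr(b) - tr(1)  (reduce the b square) = y^2 - 2
tr(b^2 a) = tr(b) * tr(a b) - tr(a)  (reduce the b square) = y*z - x
tr(b a^-1 b) = tr(b^2) * tr(a) - tr(b^2 a)  (eliminate a^-1) = x*y^2 - y*z - x
tr(b a b a) = tr(b a) * tr(b a) - tr(1)  (split on b) = z^2 - 2
tr(b a^-1 b a) = tr(b a b) * tr(a) - tr(b a b a)  (eliminate a^-1) = x*y*z - x^2 - z^2 + 2
tr(a^-1 b a^-1 b) = tr(b a^-1 b) * tr(a) - tr(b a^-1 b a)  (eliminate a^-1) = x^2*y^2 - 2*x*y*z + z^2 - 2
reduce: tr(b a^-1 b a^-2) = tr(a^-1 b a^-1 b) * tr(a) - tr(a^-1 b a^-1 b a)  (eliminate a^-1) = x^3*y^2 - 2*x^2*y*z - x*y^2 + x*z^2 + y*z - x
tr(a^-1 b a^-1 b a^-2) = tr(b a^-1 b a^-2) * tr(a) - tr(b a^-1 b a^-1)  (eliminate a^-1) = x^4*y^2 - 2*x^3*y*z - 2*x^2*y^2 + x^2*z^2 + 3*x*y*z - x^2 - z^2 + 2
tr(b^3) = tr(b) * tr(b^2) - tr(b)  (reduce the b square) = y^3 - 3*y
reduce: tr(b^3 a) = tr(b) * tr(b a b) - tr(b a)  (reduce the b square) = y^2*z - x*y - z
reduce: tr(b^2 a^-1 b) = tr(b^3) * tr(a) - tr(b^3 a)  (eliminate a^-1) = x*y^3 - y^2*z - 2*x*y + z
tr(a b a) = tr(a) * tr(b a) - tr(b)  (reduce the a square) = x*z - y
tr(b a b^2 a) = tr(b) * tr(a b a b) - tr(a b a)  (reduce the b square) = y*z^2 - x*z - y
tr(b^2 a^-1 b a) = tr(b a b^2) * tr(a) - tr(b a b^2 a)  (eliminate a^-1) = x*y^2*z - x^2*y - y*z^2 + y
reduce: tr(b a^-1 b a^-1 b) = tr(b^2 a^-1 b) * tr(a) - tr(b^2 a^-1 b a)  (eliminate a^-1) = x^2*y^3 - 2*x*y^2*z - x^2*y + y*z^2 + x*z - y
tr(b a b a b a) = tr(b a b a) * tr(b a) - tr(a b)  (split on b) = z^3 - 3*z
tr(b a^-1 b a b a) = tr(b a b a b) * tr(a) - tr(b a b a b a)  (eliminate a^-1) = x*y*z^2 - x^2*z - z^3 - x*y + 3*z
so tr(b a^-1 b a^-1 b a) = tr(b a^-1 b a b) * tr(a) - tr(b a^-1 b a b a)  (eliminate a^-1) = x^2*y^2*z - x^3*y - 2*x*y*z^2 + x^2*z + z^3 + 2*x*y - 3*z
reduce: tr(b a^-1 b a^-1 b a^-1) = tr(b a^-1 b a^-1 b) * tr(a) - tr(b a^-1 b a^-1 b a)  (eliminate a^-1) = x^3*y^3 - 3*x^2*y^2*z + 3*x*y*z^2 - z^3 - 3*x*y + 3*z
tr(a^-1 b a^-1 b a^-2 b) = tr(b a^-1 b a^-1 b a^-1) * tr(a) - tr(b a^-1 b a^-1 b)  (eliminate a^-1) = x^4*y^3 - 3*x^3*y^2*z - x^2*y^3 + 3*x^2*y*z^2 + 2*x*y^2*z - x*z^3 - 2*x^2*y - y*z^2 + 2*x*z + y
so tr(a^-1 b^-1 a^-1 b a^-1 b a^-1) = tr(a^-1 b a^-1 b a^-2) * tr(b) - tr(a^-1 b a^-1 b a^-2 b)  (eliminate b^-1) = x^3*y^2*z - x^2*y^3 - 2*x^2*y*z^2 + x*y^2*z + x*z^3 + x^2*y - 2*x*z + y
tr(a^-1 b) = tr(b) * tr(a) - tr(b a)  (eliminate a^-1) = x*y - z
tr(a^-1 b a^-1) = tr(a^-1 b) * tr(a) - tr(a^-1 b a)  (eliminate a^-1) = x^2*y - x*z - y
reduce: tr(a^2) = tr(a) * tr(a) - tr(1)  (reduce the a square) = x^2 - 2
tr(b a^2 b) = tr(b) * tr(a^2 b) - tr(a^2)  (reduce the b square) = x*y*z - x^2 - y^2 + 2
tr(b a^2 b a) = tr(a) * tr(b a b a) - tr(b a b)  (reduce the a square) = x*z^2 - y*z - x
tr(a b a^-1 b a) = tr(b a^2 b) * tr(a) - tr(b a^2 b a)  (eliminate a^-1) = x^2*y*z - x^3 - x*y^2 - x*z^2 + y*z + 3*x
tr(b^-1 a b a^-1 b a) = tr(a b a^-1 b a) * tr(b) - tr(a b a^-1 b a b)  (eliminate b^-1) = x^2*y^2*z - x^3*y - x*y^3 - 2*x*y*z^2 + x^2*z + y^2*z + z^3 + 4*x*y - 3*z
so tr(b a^-1 b a^-1 b^-1 a) = tr(b^-1 a b a^-1 b) * tr(a) - tr(b^-1 a b a^-1 b a)  (eliminate a^-1) = -x^2*y^2*z + x^3*y + x*y^3 + 2*x*y*z^2 - x^2*z - y^2*z - z^3 - 3*x*y + 3*z
tr(a^-1 b^-1 a^-1 b a^-1 b) = tr(b a^-1 b a^-1 b^-1) * tr(a) - tr(b a^-1 b a^-1 b^-1 a)  (eliminate a^-1) = x^2*y^2*z - x*y^3 - 2*x*y*z^2 + y^2*z + z^3 + 2*x*y - 3*z
reduce: tr(a^-1 b a^-1 b a^-3 b^-1) = tr(a^-1 b^-1 a^-1 b a^-1 b a^-1) * tr(a) - tr(a^-1 b^-1 a^-1 b a^-1 b)  (eliminate a^-1) = x^4*y^2*z - x^3*y^3 - 2*x^3*y*z^2 + x^2*z^3 + x^3*y + x*y^3 + 2*x*y*z^2 - 2*x^2*z - y^2*z - z^3 - x*y + 3*z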